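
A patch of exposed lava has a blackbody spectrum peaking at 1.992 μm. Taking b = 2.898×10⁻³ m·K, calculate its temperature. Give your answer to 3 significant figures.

T ≈ 1.45×10³ K

Wien's law gives T = b/λ_max = (2.898×10⁻³ m·K)/(1.992×10⁻⁶ m) = 1.45×10³ K.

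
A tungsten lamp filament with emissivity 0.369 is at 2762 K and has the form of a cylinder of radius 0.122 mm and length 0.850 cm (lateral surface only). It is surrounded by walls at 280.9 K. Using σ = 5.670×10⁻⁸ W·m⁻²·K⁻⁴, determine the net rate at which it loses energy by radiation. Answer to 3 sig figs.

Lateral area A = 2πrL = 2π×1.22×10⁻⁴×8.50×10⁻³ = 6.51566×10⁻⁶ m².
Net radiated power P_net = εσA(T⁴ − T₀⁴) = 0.369×5.670×10⁻⁸×6.51566×10⁻⁶×(2762⁴ − 280.9⁴).
T⁴ − T₀⁴ = 5.81962×10¹³ − 6.22597×10⁹ = 5.81900×10¹³ K⁴, so P_net = 7.93 W.

Net loss ≈ 7.93 W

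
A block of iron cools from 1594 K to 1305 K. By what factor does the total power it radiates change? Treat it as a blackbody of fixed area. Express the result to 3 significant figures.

P₂/P₁ ≈ 0.449

P ∝ T⁴, so P₂/P₁ = (T₂/T₁)⁴ = (1305/1594)⁴ = (0.818695)⁴ = 0.449.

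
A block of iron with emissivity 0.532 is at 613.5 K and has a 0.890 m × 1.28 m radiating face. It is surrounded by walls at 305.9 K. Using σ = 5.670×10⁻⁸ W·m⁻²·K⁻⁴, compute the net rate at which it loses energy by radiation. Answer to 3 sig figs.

Area A = 0.890 × 1.28 = 1.1392 m².
Net radiated power P_net = εσA(T⁴ − T₀⁴) = 0.532×5.670×10⁻⁸×1.1392×(613.5⁴ − 305.9⁴).
T⁴ − T₀⁴ = 1.41664×10¹¹ − 8.75625×10⁹ = 1.32908×10¹¹ K⁴, so P_net = 4.57×10³ W.

Net loss ≈ 4.57×10³ W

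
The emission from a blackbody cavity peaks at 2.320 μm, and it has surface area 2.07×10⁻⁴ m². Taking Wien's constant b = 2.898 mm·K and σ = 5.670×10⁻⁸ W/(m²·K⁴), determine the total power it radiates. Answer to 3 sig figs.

Wien's law: T = b/λ_max = 2.898×10⁻³/2.320×10⁻⁶ = 1249.14 K.
Area A = 2.07×10⁻⁴ m².
Then P = σAT⁴ = 5.670×10⁻⁸×2.07×10⁻⁴×(1249.14)⁴ = 28.6 W.

P ≈ 28.6 W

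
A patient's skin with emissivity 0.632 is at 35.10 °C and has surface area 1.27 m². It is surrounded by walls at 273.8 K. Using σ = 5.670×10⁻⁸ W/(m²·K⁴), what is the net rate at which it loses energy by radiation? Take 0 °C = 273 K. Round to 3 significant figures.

Net loss ≈ 154 W

T = 35.10 °C + 273 = 308.10 K.
Area A = 1.27 m².
Net radiated power P_net = εσA(T⁴ − T₀⁴) = 0.632×5.670×10⁻⁸×1.27×(308.10⁴ − 273.8⁴).
T⁴ − T₀⁴ = 9.01087×10⁹ − 5.61997×10⁹ = 3.39090×10⁹ K⁴, so P_net = 154 W.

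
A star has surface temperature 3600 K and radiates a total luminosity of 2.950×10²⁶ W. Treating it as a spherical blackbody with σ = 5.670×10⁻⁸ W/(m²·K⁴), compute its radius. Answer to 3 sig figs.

L = 4πR²σT⁴ ⇒ R = √(L/(4πσT⁴)).
σT⁴ = 9.52342×10⁶ W/m², so R = √(2.950×10²⁶/(4π×9.52342×10⁶)) = 1.57×10⁹ m.

R ≈ 1.57×10⁹ m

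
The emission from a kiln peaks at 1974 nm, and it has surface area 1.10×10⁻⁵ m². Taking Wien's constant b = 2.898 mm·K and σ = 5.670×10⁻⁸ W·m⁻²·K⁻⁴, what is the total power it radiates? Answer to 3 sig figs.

Wien's law: T = b/λ_max = 2.898×10⁻³/1.974×10⁻⁶ = 1468.09 K.
Area A = 1.10×10⁻⁵ m².
Then P = σAT⁴ = 5.670×10⁻⁸×1.10×10⁻⁵×(1468.09)⁴ = 2.90 W.

P ≈ 2.90 W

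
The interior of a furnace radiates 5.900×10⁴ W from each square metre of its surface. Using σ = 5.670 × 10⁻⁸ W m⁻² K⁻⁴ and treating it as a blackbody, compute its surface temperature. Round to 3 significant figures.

T ≈ 1.01×10³ K

I = σT⁴, so T = (I/σ)^(1/4) = (5.900×10⁴/(5.670×10⁻⁸))^(1/4) = 1.01×10³ K.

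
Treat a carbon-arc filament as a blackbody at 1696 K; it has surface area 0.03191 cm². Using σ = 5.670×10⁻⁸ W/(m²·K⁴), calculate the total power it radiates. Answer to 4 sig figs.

Area A = 0.03191 cm² = 3.191×10⁻⁶ m².
P = σAT⁴ = 5.670×10⁻⁸ × 3.191×10⁻⁶ × (1696)⁴ = 1.497 W.

P ≈ 1.497 W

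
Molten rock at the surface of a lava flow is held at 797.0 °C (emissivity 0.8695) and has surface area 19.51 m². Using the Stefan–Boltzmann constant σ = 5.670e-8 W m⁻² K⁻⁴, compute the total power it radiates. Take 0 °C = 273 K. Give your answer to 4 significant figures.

T = 797.0 °C + 273 = 1070.0 K.
Area A = 19.51 m².
P = εσAT⁴ = 0.8695 × 5.670×10⁻⁸ × 19.51 × (1070.0)⁴ = 1.261×10⁶ W.

P ≈ 1.261×10⁶ W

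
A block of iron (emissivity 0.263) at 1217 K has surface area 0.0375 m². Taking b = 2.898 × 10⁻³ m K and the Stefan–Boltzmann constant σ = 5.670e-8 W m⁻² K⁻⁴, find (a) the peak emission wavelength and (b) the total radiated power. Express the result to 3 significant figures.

λ_max ≈ 2.38 μm; P ≈ 1.23×10³ W

(a) λ_max = b/T = 2.898×10⁻³/1217 = 2.381×10⁻⁶ m = 2.38 μm.
Area A = 0.0375 m².
(b) P = εσAT⁴ = 0.263×5.670×10⁻⁸×0.0375×(1217)⁴ = 1.23×10³ W.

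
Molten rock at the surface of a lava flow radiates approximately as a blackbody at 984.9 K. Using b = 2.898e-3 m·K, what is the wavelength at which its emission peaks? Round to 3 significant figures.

Wien's displacement law: λ_max = b/T = (2.898×10⁻³ m·K)/(984.9 K) = 2.942×10⁻⁶ m.
That is 2.94×10³ nm, in the infrared range.

λ_max ≈ 2.94×10³ nm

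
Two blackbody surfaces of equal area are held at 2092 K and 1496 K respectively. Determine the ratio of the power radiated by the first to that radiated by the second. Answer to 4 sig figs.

With equal areas, P₁/P₂ = (T₁/T₂)⁴ = (2092/1496)⁴ = 3.824.

P₁/P₂ ≈ 3.824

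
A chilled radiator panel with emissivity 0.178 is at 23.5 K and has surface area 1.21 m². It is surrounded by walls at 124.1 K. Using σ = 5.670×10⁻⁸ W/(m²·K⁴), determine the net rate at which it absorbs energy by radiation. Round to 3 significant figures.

Net gain ≈ 2.89 W

Area A = 1.21 m².
Net radiated power P_net = εσA(T⁴ − T₀⁴) = 0.178×5.670×10⁻⁸×1.21×(23.5⁴ − 124.1⁴).
T⁴ − T₀⁴ = 3.04980×10⁵ − 2.37185×10⁸ = -2.36880×10⁸ K⁴, so P_net = -2.89 W — negative, meaning a net gain of 2.89 W.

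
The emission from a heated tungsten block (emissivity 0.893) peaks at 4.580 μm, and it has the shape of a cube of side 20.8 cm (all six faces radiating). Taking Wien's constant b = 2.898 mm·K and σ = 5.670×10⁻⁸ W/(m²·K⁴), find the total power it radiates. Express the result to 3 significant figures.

Wien's law: T = b/λ_max = 2.898×10⁻³/4.580×10⁻⁶ = 632.751 K.
Area A = 6s² = 6×(0.208 m)² = 0.259584 m².
Then P = εσAT⁴ = 0.893×5.670×10⁻⁸×0.259584×(632.751)⁴ = 2.11×10³ W.

P ≈ 2.11×10³ W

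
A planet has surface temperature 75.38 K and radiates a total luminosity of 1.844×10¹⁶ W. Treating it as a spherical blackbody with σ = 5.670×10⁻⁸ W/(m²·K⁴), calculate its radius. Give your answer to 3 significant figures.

R ≈ 2.83×10⁷ m

L = 4πR²σT⁴ ⇒ R = √(L/(4πσT⁴)).
σT⁴ = 1.83066 W/m², so R = √(1.844×10¹⁶/(4π×1.83066)) = 2.83×10⁷ m.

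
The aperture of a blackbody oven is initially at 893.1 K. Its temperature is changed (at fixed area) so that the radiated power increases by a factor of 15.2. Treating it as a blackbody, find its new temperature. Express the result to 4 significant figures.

T₂ ≈ 1763 K

P ∝ T⁴, so T₂/T₁ = (P₂/P₁)^(1/4) = (15.2)^(1/4) = 1.97452.
T₂ = 893.1 × 1.97452 = 1763 K.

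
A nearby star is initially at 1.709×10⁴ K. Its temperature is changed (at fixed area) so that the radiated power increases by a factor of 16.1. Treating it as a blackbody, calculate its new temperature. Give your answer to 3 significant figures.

P ∝ T⁴, so T₂/T₁ = (P₂/P₁)^(1/4) = (16.1)^(1/4) = 2.00312.
T₂ = 1.709×10⁴ × 2.00312 = 3.42×10⁴ K.

T₂ ≈ 3.42×10⁴ K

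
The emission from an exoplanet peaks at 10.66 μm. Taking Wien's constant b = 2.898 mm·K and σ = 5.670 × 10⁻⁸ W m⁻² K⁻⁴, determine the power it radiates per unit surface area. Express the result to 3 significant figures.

Wien's law: T = b/λ_max = 2.898×10⁻³/1.066×10⁻⁵ = 271.857 K.
Then I = σT⁴ = 5.670×10⁻⁸×(271.857)⁴ = 310 W/m².

I ≈ 310 W/m²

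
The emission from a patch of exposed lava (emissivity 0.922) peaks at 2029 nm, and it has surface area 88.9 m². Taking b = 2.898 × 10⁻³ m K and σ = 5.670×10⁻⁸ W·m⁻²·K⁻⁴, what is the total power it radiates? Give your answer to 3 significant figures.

Wien's law: T = b/λ_max = 2.898×10⁻³/2.029×10⁻⁶ = 1428.29 K.
Area A = 88.9 m².
Then P = εσAT⁴ = 0.922×5.670×10⁻⁸×88.9×(1428.29)⁴ = 1.93×10⁷ W.

P ≈ 1.93×10⁷ W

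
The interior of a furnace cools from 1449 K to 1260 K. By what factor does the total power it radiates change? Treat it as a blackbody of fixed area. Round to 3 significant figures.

P ∝ T⁴, so P₂/P₁ = (T₂/T₁)⁴ = (1260/1449)⁴ = (0.869565)⁴ = 0.572.

P₂/P₁ ≈ 0.572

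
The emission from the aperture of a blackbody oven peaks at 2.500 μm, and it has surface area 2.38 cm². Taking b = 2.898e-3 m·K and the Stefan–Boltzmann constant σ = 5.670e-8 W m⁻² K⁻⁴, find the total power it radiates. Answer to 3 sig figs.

P ≈ 24.4 W

Wien's law: T = b/λ_max = 2.898×10⁻³/2.500×10⁻⁶ = 1159.20 K.
Area A = 2.38 cm² = 2.38×10⁻⁴ m².
Then P = σAT⁴ = 5.670×10⁻⁸×2.38×10⁻⁴×(1159.20)⁴ = 24.4 W.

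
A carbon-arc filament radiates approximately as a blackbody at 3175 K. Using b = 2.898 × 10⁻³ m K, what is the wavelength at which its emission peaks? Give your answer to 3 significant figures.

Wien's displacement law: λ_max = b/T = (2.898×10⁻³ m·K)/(3175 K) = 9.128×10⁻⁷ m.
That is 0.913 μm, in the infrared range.

λ_max ≈ 0.913 μm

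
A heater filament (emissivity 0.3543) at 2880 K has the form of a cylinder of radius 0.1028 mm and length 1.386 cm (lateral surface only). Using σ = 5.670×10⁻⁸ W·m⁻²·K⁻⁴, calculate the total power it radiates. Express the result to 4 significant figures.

Lateral area A = 2πrL = 2π×1.028×10⁻⁴×0.01386 = 8.95233×10⁻⁶ m².
P = εσAT⁴ = 0.3543 × 5.670×10⁻⁸ × 8.95233×10⁻⁶ × (2880)⁴ = 12.37 W.

P ≈ 12.37 W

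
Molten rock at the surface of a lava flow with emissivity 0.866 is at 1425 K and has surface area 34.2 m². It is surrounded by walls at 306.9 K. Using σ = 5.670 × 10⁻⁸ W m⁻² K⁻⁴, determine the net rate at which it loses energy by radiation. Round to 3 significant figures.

Area A = 34.2 m².
Net radiated power P_net = εσA(T⁴ − T₀⁴) = 0.866×5.670×10⁻⁸×34.2×(1425⁴ − 306.9⁴).
T⁴ − T₀⁴ = 4.12344×10¹² − 8.87131×10⁹ = 4.11457×10¹² K⁴, so P_net = 6.91×10⁶ W.

Net loss ≈ 6.91×10⁶ W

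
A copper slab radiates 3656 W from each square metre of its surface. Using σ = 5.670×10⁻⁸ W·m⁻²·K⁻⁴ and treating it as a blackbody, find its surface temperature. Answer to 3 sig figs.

I = σT⁴, so T = (I/σ)^(1/4) = (3656/(5.670×10⁻⁸))^(1/4) = 504 K.

T ≈ 504 K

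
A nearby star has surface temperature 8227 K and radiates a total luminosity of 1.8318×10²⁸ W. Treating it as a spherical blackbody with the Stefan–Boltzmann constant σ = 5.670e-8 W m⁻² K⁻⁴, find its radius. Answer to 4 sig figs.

R ≈ 2.369×10⁹ m

L = 4πR²σT⁴ ⇒ R = √(L/(4πσT⁴)).
σT⁴ = 2.59746×10⁸ W/m², so R = √(1.8318×10²⁸/(4π×2.59746×10⁸)) = 2.369×10⁹ m.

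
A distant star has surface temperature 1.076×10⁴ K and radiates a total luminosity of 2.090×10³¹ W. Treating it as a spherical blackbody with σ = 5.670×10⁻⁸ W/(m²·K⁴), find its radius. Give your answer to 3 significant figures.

R ≈ 4.68×10¹⁰ m

L = 4πR²σT⁴ ⇒ R = √(L/(4πσT⁴)).
σT⁴ = 7.60032×10⁸ W/m², so R = √(2.090×10³¹/(4π×7.60032×10⁸)) = 4.68×10¹⁰ m.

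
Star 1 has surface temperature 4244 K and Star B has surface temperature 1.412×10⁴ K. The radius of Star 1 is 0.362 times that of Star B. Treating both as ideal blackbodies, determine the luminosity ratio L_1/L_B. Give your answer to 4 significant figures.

L_1/L_B ≈ 1.069×10⁻³

L ∝ R²T⁴, so L_1/L_B = (R_1/R_B)²(T_1/T_B)⁴ = (0.362)² × (4244/1.412×10⁴)⁴ = 0.131044 × 8.16136×10⁻³ = 1.069×10⁻³.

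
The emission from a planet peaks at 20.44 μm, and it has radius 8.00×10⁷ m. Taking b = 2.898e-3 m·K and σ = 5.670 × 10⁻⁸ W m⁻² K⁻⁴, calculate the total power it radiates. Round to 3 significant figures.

P ≈ 1.84×10¹⁸ W

Wien's law: T = b/λ_max = 2.898×10⁻³/2.044×10⁻⁵ = 141.781 K.
Surface area A = 4πR² = 4π(8.00×10⁷ m)² = 8.04248×10¹⁶ m².
Then P = σAT⁴ = 5.670×10⁻⁸×8.04248×10¹⁶×(141.781)⁴ = 1.84×10¹⁸ W.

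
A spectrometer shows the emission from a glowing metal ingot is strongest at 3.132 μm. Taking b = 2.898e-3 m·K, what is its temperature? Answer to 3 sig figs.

T ≈ 925 K

Wien's law gives T = b/λ_max = (2.898×10⁻³ m·K)/(3.132×10⁻⁶ m) = 925 K.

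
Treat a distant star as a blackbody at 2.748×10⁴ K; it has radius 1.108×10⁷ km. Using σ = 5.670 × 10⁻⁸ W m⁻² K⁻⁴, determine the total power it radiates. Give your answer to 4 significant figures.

Surface area A = 4πR² = 4π(1.108×10¹⁰ m)² = 1.54273×10²¹ m².
P = σAT⁴ = 5.670×10⁻⁸ × 1.54273×10²¹ × (2.748×10⁴)⁴ = 4.988×10³¹ W.

P ≈ 4.988×10³¹ W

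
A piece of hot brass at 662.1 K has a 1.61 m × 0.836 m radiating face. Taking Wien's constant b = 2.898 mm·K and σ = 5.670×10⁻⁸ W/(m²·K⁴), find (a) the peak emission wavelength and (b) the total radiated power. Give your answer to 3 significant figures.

λ_max ≈ 4.38 μm; P ≈ 1.47×10⁴ W

(a) λ_max = b/T = 2.898×10⁻³/662.1 = 4.377×10⁻⁶ m = 4.38 μm.
Area A = 1.61 × 0.836 = 1.34596 m².
(b) P = σAT⁴ = 5.670×10⁻⁸×1.34596×(662.1)⁴ = 1.47×10⁴ W.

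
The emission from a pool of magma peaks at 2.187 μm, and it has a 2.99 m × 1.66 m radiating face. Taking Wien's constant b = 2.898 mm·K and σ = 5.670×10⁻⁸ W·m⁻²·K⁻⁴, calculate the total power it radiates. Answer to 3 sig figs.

P ≈ 8.68×10⁵ W

Wien's law: T = b/λ_max = 2.898×10⁻³/2.187×10⁻⁶ = 1325.10 K.
Area A = 2.99 × 1.66 = 4.9634 m².
Then P = σAT⁴ = 5.670×10⁻⁸×4.9634×(1325.10)⁴ = 8.68×10⁵ W.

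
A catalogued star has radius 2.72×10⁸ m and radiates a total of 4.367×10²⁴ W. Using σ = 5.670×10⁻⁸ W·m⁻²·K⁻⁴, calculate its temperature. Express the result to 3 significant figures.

T ≈ 3.02×10³ K

Surface area A = 4πR² = 4π(2.72×10⁸ m)² = 9.29710×10¹⁷ m².
P = σAT⁴ ⇒ T = (P/(σA))^(1/4) = (4.367×10²⁴/(5.670×10⁻⁸×9.29710×10¹⁷))^(1/4) = 3.02×10³ K.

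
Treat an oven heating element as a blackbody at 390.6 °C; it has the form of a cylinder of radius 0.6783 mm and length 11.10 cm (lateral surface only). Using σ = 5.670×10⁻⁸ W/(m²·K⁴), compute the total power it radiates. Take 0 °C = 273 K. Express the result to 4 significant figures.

T = 390.6 °C + 273 = 663.6 K.
Lateral area A = 2πrL = 2π×6.783×10⁻⁴×0.1110 = 4.73069×10⁻⁴ m².
P = σAT⁴ = 5.670×10⁻⁸ × 4.73069×10⁻⁴ × (663.6)⁴ = 5.202 W.

P ≈ 5.202 W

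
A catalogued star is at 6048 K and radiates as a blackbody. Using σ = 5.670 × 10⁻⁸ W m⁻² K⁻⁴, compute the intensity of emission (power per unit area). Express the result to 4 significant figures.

Stefan–Boltzmann: I = σT⁴ = 5.670×10⁻⁸ × (6048)⁴ = 7.586×10⁷ W/m².

I ≈ 7.586×10⁷ W/m²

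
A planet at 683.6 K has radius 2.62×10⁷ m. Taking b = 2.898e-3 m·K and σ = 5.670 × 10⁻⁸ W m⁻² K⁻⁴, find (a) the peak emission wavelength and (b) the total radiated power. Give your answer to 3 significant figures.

λ_max ≈ 4.24 μm; P ≈ 1.07×10²⁰ W

(a) λ_max = b/T = 2.898×10⁻³/683.6 = 4.239×10⁻⁶ m = 4.24 μm.
Surface area A = 4πR² = 4π(2.62×10⁷ m)² = 8.62606×10¹⁵ m².
(b) P = σAT⁴ = 5.670×10⁻⁸×8.62606×10¹⁵×(683.6)⁴ = 1.07×10²⁰ W.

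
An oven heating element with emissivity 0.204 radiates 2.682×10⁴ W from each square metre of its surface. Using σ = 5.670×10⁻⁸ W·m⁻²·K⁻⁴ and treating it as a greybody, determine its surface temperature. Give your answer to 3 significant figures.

T ≈ 1.23×10³ K

I = εσT⁴, so T = (I/εσ)^(1/4) = (2.682×10⁴/(0.204×5.670×10⁻⁸))^(1/4) = 1.23×10³ K.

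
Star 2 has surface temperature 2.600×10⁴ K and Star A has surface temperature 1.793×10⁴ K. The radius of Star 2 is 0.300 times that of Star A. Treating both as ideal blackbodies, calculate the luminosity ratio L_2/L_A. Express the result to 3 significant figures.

L_2/L_A ≈ 0.398

L ∝ R²T⁴, so L_2/L_A = (R_2/R_A)²(T_2/T_A)⁴ = (0.300)² × (2.600×10⁴/1.793×10⁴)⁴ = 0.09 × 4.42153 = 0.398.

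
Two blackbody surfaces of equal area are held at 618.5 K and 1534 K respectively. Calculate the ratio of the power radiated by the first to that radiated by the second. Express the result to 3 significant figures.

P₁/P₂ ≈ 0.0264

With equal areas, P₁/P₂ = (T₁/T₂)⁴ = (618.5/1534)⁴ = 0.0264.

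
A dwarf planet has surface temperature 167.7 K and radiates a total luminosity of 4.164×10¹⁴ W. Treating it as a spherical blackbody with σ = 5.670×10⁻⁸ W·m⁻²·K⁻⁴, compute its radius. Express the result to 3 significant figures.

R ≈ 8.60×10⁵ m

L = 4πR²σT⁴ ⇒ R = √(L/(4πσT⁴)).
σT⁴ = 44.8451 W/m², so R = √(4.164×10¹⁴/(4π×44.8451)) = 8.60×10⁵ m.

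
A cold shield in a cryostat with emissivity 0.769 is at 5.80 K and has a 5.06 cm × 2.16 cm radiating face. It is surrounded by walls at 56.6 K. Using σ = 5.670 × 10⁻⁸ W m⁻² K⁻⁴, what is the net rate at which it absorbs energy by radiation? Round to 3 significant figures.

Net gain ≈ 4.89×10⁻⁴ W

Area A = 0.0506 × 0.0216 = 1.09296×10⁻³ m².
Net radiated power P_net = εσA(T⁴ − T₀⁴) = 0.769×5.670×10⁻⁸×1.09296×10⁻³×(5.80⁴ − 56.6⁴).
T⁴ − T₀⁴ = 1131.65 − 1.02628×10⁷ = -1.02617×10⁷ K⁴, so P_net = -4.89×10⁻⁴ W — negative, meaning a net gain of 4.89×10⁻⁴ W.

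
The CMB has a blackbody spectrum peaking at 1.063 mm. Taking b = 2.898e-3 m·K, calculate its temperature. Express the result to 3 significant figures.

Wien's law gives T = b/λ_max = (2.898×10⁻³ m·K)/(1.063×10⁻³ m) = 2.73 K.

T ≈ 2.73 K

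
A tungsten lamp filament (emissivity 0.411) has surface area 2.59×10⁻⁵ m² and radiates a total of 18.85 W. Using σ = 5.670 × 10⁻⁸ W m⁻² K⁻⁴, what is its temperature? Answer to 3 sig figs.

T ≈ 2.36×10³ K

Area A = 2.59×10⁻⁵ m².
P = εσAT⁴ ⇒ T = (P/(εσA))^(1/4) = (18.85/(0.411×5.670×10⁻⁸×2.59×10⁻⁵))^(1/4) = 2.36×10³ K.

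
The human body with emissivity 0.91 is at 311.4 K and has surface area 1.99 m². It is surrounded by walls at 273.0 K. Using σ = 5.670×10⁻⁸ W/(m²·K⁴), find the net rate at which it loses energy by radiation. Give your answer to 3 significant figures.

Net loss ≈ 395 W

Area A = 1.99 m².
Net radiated power P_net = εσA(T⁴ − T₀⁴) = 0.91×5.670×10⁻⁸×1.99×(311.4⁴ − 273.0⁴).
T⁴ − T₀⁴ = 9.40317×10⁹ − 5.55457×10⁹ = 3.84860×10⁹ K⁴, so P_net = 395 W.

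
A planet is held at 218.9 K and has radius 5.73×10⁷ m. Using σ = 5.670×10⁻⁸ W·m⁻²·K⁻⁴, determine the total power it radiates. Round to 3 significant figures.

P ≈ 5.37×10¹⁸ W

Surface area A = 4πR² = 4π(5.73×10⁷ m)² = 4.12590×10¹⁶ m².
P = σAT⁴ = 5.670×10⁻⁸ × 4.12590×10¹⁶ × (218.9)⁴ = 5.37×10¹⁸ W.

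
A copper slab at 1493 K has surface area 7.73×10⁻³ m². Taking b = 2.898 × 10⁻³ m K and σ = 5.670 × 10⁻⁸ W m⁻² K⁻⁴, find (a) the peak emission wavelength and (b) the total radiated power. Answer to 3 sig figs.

λ_max ≈ 1.94 μm; P ≈ 2.18×10³ W

(a) λ_max = b/T = 2.898×10⁻³/1493 = 1.941×10⁻⁶ m = 1.94 μm.
Area A = 7.73×10⁻³ m².
(b) P = σAT⁴ = 5.670×10⁻⁸×7.73×10⁻³×(1493)⁴ = 2.18×10³ W.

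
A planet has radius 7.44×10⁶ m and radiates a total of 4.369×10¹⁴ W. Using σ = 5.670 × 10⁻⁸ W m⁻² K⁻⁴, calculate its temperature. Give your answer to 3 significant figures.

T ≈ 57.7 K

Surface area A = 4πR² = 4π(7.44×10⁶ m)² = 6.95594×10¹⁴ m².
P = σAT⁴ ⇒ T = (P/(σA))^(1/4) = (4.369×10¹⁴/(5.670×10⁻⁸×6.95594×10¹⁴))^(1/4) = 57.7 K.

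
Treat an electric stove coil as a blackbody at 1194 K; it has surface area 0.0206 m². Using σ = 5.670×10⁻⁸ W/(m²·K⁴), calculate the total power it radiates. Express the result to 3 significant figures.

Area A = 0.0206 m².
P = σAT⁴ = 5.670×10⁻⁸ × 0.0206 × (1194)⁴ = 2.37×10³ W.

P ≈ 2.37×10³ W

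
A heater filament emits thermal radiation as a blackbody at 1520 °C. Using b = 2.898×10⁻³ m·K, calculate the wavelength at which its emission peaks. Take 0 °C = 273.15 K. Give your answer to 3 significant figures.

λ_max ≈ 1.62 μm

T = 1520 °C + 273.15 = 1793.15 K.
Wien's displacement law: λ_max = b/T = (2.898×10⁻³ m·K)/(1793.15 K) = 1.616×10⁻⁶ m.
That is 1.62 μm, in the infrared range.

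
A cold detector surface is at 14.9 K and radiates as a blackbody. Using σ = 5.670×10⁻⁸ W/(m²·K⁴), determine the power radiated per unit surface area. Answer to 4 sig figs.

I ≈ 2.795×10⁻³ W/m²

Stefan–Boltzmann: I = σT⁴ = 5.670×10⁻⁸ × (14.9)⁴ = 2.795×10⁻³ W/m².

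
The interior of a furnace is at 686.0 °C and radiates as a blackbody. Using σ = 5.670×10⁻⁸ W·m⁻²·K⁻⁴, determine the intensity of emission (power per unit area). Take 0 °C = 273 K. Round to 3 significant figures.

I ≈ 4.80×10⁴ W/m²

T = 686.0 °C + 273 = 959.0 K.
Stefan–Boltzmann: I = σT⁴ = 5.670×10⁻⁸ × (959.0)⁴ = 4.80×10⁴ W/m².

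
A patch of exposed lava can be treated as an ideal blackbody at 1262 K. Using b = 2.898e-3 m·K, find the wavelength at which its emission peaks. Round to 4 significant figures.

λ_max ≈ 2296 nm

Wien's displacement law: λ_max = b/T = (2.898×10⁻³ m·K)/(1262 K) = 2.2964×10⁻⁶ m.
That is 2296 nm, in the infrared range.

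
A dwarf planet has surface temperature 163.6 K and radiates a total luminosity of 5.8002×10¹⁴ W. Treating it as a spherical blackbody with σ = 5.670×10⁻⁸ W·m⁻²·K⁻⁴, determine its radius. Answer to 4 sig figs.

L = 4πR²σT⁴ ⇒ R = √(L/(4πσT⁴)).
σT⁴ = 40.6178 W/m², so R = √(5.8002×10¹⁴/(4π×40.6178)) = 1.066×10⁶ m.

R ≈ 1.066×10⁶ m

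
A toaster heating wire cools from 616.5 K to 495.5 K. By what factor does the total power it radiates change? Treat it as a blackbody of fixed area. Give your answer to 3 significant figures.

P₂/P₁ ≈ 0.417

P ∝ T⁴, so P₂/P₁ = (T₂/T₁)⁴ = (495.5/616.5)⁴ = (0.803731)⁴ = 0.417.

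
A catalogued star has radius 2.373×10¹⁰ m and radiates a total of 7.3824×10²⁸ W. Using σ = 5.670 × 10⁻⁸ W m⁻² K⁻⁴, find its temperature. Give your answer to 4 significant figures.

T ≈ 3683 K

Surface area A = 4πR² = 4π(2.373×10¹⁰ m)² = 7.07629×10²¹ m².
P = σAT⁴ ⇒ T = (P/(σA))^(1/4) = (7.3824×10²⁸/(5.670×10⁻⁸×7.07629×10²¹))^(1/4) = 3683 K.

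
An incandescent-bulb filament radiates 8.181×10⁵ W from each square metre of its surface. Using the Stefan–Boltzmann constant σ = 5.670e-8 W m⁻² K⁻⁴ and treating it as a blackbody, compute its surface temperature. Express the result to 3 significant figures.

T ≈ 1.95×10³ K

I = σT⁴, so T = (I/σ)^(1/4) = (8.181×10⁵/(5.670×10⁻⁸))^(1/4) = 1.95×10³ K.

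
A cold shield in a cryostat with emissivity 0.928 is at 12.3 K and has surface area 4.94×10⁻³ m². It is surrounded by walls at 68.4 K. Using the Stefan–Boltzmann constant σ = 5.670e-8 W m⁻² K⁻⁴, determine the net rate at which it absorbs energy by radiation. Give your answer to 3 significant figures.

Net gain ≈ 5.68×10⁻³ W

Area A = 4.94×10⁻³ m².
Net radiated power P_net = εσA(T⁴ − T₀⁴) = 0.928×5.670×10⁻⁸×4.94×10⁻³×(12.3⁴ − 68.4⁴).
T⁴ − T₀⁴ = 22888.7 − 2.18889×10⁷ = -2.18660×10⁷ K⁴, so P_net = -5.68×10⁻³ W — negative, meaning a net gain of 5.68×10⁻³ W.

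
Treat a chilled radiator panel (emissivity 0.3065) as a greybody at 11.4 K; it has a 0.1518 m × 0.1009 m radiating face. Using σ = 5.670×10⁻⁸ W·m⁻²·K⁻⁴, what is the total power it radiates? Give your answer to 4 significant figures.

P ≈ 4.496×10⁻⁶ W

Area A = 0.1518 × 0.1009 = 0.0153166 m².
P = εσAT⁴ = 0.3065 × 5.670×10⁻⁸ × 0.0153166 × (11.4)⁴ = 4.496×10⁻⁶ W.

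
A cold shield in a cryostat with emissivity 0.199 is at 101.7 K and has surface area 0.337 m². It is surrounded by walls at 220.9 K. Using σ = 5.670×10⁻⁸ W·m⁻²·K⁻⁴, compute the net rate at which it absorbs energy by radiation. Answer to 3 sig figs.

Net gain ≈ 8.65 W

Area A = 0.337 m².
Net radiated power P_net = εσA(T⁴ − T₀⁴) = 0.199×5.670×10⁻⁸×0.337×(101.7⁴ − 220.9⁴).
T⁴ − T₀⁴ = 1.06975×10⁸ − 2.38113×10⁹ = -2.27416×10⁹ K⁴, so P_net = -8.65 W — negative, meaning a net gain of 8.65 W.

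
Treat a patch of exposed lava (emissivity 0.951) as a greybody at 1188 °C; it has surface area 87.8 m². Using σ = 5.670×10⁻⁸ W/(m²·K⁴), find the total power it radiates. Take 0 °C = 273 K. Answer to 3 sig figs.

P ≈ 2.16×10⁷ W

T = 1188 °C + 273 = 1461 K.
Area A = 87.8 m².
P = εσAT⁴ = 0.951 × 5.670×10⁻⁸ × 87.8 × (1461)⁴ = 2.16×10⁷ W.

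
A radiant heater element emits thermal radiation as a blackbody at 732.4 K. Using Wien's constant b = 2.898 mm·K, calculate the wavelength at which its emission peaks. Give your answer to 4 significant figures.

λ_max ≈ 3.957 μm

Wien's displacement law: λ_max = b/T = (2.898×10⁻³ m·K)/(732.4 K) = 3.9569×10⁻⁶ m.
That is 3.957 μm, in the infrared range.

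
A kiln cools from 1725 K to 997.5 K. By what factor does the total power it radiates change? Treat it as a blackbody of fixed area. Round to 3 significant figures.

P₂/P₁ ≈ 0.112

P ∝ T⁴, so P₂/P₁ = (T₂/T₁)⁴ = (997.5/1725)⁴ = (0.578261)⁴ = 0.112.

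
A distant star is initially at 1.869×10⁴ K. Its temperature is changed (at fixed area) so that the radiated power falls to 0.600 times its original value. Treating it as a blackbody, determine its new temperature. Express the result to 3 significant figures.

P ∝ T⁴, so T₂/T₁ = (P₂/P₁)^(1/4) = (0.600)^(1/4) = 0.880112.
T₂ = 1.869×10⁴ × 0.880112 = 1.64×10⁴ K.

T₂ ≈ 1.64×10⁴ K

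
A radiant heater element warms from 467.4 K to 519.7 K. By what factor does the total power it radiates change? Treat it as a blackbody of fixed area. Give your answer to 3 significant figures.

P ∝ T⁴, so P₂/P₁ = (T₂/T₁)⁴ = (519.7/467.4)⁴ = (1.11190)⁴ = 1.53.

P₂/P₁ ≈ 1.53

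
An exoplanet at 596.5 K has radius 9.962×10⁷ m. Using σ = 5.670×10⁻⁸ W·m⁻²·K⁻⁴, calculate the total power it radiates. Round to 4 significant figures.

Surface area A = 4πR² = 4π(9.962×10⁷ m)² = 1.24710×10¹⁷ m².
P = σAT⁴ = 5.670×10⁻⁸ × 1.24710×10¹⁷ × (596.5)⁴ = 8.952×10²⁰ W.

P ≈ 8.952×10²⁰ W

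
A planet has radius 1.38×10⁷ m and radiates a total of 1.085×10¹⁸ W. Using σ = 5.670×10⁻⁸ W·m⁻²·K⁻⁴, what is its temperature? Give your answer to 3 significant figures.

Surface area A = 4πR² = 4π(1.38×10⁷ m)² = 2.39314×10¹⁵ m².
P = σAT⁴ ⇒ T = (P/(σA))^(1/4) = (1.085×10¹⁸/(5.670×10⁻⁸×2.39314×10¹⁵))^(1/4) = 299 K.

T ≈ 299 K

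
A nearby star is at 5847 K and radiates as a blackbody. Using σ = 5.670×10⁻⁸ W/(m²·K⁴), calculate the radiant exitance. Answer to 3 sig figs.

I ≈ 6.63×10⁷ W/m²

Stefan–Boltzmann: I = σT⁴ = 5.670×10⁻⁸ × (5847)⁴ = 6.63×10⁷ W/m².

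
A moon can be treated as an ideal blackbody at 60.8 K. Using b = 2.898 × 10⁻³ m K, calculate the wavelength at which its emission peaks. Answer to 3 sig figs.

λ_max ≈ 47.7 μm

Wien's displacement law: λ_max = b/T = (2.898×10⁻³ m·K)/(60.8 K) = 4.766×10⁻⁵ m.
That is 47.7 μm, in the infrared range.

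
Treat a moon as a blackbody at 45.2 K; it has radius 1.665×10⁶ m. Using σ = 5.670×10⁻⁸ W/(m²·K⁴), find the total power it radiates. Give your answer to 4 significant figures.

Surface area A = 4πR² = 4π(1.665×10⁶ m)² = 3.48368×10¹³ m².
P = σAT⁴ = 5.670×10⁻⁸ × 3.48368×10¹³ × (45.2)⁴ = 8.245×10¹² W.

P ≈ 8.245×10¹² W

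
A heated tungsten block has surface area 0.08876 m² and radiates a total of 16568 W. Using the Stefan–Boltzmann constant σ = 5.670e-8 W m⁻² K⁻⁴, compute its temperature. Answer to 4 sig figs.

Area A = 0.08876 m².
P = σAT⁴ ⇒ T = (P/(σA))^(1/4) = (16568/(5.670×10⁻⁸×0.08876))^(1/4) = 1347 K.

T ≈ 1347 K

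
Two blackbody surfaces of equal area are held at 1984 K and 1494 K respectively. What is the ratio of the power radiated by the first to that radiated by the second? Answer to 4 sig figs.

With equal areas, P₁/P₂ = (T₁/T₂)⁴ = (1984/1494)⁴ = 3.110.

P₁/P₂ ≈ 3.110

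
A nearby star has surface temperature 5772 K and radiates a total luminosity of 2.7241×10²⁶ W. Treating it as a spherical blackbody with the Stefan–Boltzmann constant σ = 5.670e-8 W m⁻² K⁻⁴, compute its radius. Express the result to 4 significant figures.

R ≈ 5.869×10⁸ m

L = 4πR²σT⁴ ⇒ R = √(L/(4πσT⁴)).
σT⁴ = 6.29344×10⁷ W/m², so R = √(2.7241×10²⁶/(4π×6.29344×10⁷)) = 5.869×10⁸ m.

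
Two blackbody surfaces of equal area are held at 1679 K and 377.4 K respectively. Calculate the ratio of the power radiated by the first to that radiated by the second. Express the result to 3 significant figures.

With equal areas, P₁/P₂ = (T₁/T₂)⁴ = (1679/377.4)⁴ = 392.

P₁/P₂ ≈ 392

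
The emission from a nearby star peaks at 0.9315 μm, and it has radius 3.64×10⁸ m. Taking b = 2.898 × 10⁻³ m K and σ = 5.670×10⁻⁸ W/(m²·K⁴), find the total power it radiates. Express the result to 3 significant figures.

P ≈ 8.84×10²⁴ W

Wien's law: T = b/λ_max = 2.898×10⁻³/9.315×10⁻⁷ = 3111.11 K.
Surface area A = 4πR² = 4π(3.64×10⁸ m)² = 1.66499×10¹⁸ m².
Then P = σAT⁴ = 5.670×10⁻⁸×1.66499×10¹⁸×(3111.11)⁴ = 8.84×10²⁴ W.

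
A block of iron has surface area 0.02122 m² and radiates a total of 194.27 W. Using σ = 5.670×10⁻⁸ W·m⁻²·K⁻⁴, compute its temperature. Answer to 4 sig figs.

Area A = 0.02122 m².
P = σAT⁴ ⇒ T = (P/(σA))^(1/4) = (194.27/(5.670×10⁻⁸×0.02122))^(1/4) = 633.9 K.

T ≈ 633.9 K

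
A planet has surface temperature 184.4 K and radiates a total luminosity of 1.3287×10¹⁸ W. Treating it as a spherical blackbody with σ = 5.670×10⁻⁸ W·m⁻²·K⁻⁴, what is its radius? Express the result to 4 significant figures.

L = 4πR²σT⁴ ⇒ R = √(L/(4πσT⁴)).
σT⁴ = 65.5582 W/m², so R = √(1.3287×10¹⁸/(4π×65.5582)) = 4.016×10⁷ m.

R ≈ 4.016×10⁷ m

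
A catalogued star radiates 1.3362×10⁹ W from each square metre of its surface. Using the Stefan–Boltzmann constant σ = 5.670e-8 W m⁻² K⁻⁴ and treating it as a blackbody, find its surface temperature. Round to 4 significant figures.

I = σT⁴, so T = (I/σ)^(1/4) = (1.3362×10⁹/(5.670×10⁻⁸))^(1/4) = 1.239×10⁴ K.

T ≈ 1.239×10⁴ K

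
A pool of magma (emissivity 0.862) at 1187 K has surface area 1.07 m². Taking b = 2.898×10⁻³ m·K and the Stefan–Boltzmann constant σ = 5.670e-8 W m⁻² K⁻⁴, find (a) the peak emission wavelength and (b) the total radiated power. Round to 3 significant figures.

(a) λ_max = b/T = 2.898×10⁻³/1187 = 2.441×10⁻⁶ m = 2.44 μm.
Area A = 1.07 m².
(b) P = εσAT⁴ = 0.862×5.670×10⁻⁸×1.07×(1187)⁴ = 1.04×10⁵ W.

λ_max ≈ 2.44 μm; P ≈ 1.04×10⁵ W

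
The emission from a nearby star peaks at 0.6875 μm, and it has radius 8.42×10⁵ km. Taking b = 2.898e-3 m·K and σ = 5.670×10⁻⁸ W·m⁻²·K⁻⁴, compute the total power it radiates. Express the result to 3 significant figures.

Wien's law: T = b/λ_max = 2.898×10⁻³/6.875×10⁻⁷ = 4215.27 K.
Surface area A = 4πR² = 4π(8.42×10⁸ m)² = 8.90910×10¹⁸ m².
Then P = σAT⁴ = 5.670×10⁻⁸×8.90910×10¹⁸×(4215.27)⁴ = 1.59×10²⁶ W.

P ≈ 1.59×10²⁶ W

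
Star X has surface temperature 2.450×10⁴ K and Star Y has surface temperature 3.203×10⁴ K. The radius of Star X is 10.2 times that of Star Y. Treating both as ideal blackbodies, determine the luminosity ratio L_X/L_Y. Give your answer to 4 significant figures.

L_X/L_Y ≈ 35.62

L ∝ R²T⁴, so L_X/L_Y = (R_X/R_Y)²(T_X/T_Y)⁴ = (10.2)² × (2.450×10⁴/3.203×10⁴)⁴ = 104.04 × 0.342323 = 35.62.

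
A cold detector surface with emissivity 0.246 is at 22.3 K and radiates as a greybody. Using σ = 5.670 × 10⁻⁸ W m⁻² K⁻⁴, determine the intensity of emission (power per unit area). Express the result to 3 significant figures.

I ≈ 3.45×10⁻³ W/m²

Stefan–Boltzmann: I = εσT⁴ = 0.246 × 5.670×10⁻⁸ × (22.3)⁴ = 3.45×10⁻³ W/m².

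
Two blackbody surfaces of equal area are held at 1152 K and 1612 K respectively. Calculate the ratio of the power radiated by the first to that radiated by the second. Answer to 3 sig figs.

P₁/P₂ ≈ 0.261

With equal areas, P₁/P₂ = (T₁/T₂)⁴ = (1152/1612)⁴ = 0.261.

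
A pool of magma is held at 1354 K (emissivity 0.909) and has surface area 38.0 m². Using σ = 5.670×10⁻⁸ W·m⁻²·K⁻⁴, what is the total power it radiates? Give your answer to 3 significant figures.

P ≈ 6.58×10⁶ W

Area A = 38.0 m².
P = εσAT⁴ = 0.909 × 5.670×10⁻⁸ × 38.0 × (1354)⁴ = 6.58×10⁶ W.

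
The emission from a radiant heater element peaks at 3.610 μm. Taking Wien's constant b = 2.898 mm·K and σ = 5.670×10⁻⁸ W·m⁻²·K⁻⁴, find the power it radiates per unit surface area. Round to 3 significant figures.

Wien's law: T = b/λ_max = 2.898×10⁻³/3.610×10⁻⁶ = 802.770 K.
Then I = σT⁴ = 5.670×10⁻⁸×(802.770)⁴ = 2.35×10⁴ W/m².

I ≈ 2.35×10⁴ W/m²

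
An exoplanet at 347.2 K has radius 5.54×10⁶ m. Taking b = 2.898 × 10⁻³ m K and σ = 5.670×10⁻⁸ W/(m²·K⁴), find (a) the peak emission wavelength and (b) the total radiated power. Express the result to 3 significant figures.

λ_max ≈ 8.35 μm; P ≈ 3.18×10¹⁷ W

(a) λ_max = b/T = 2.898×10⁻³/347.2 = 8.347×10⁻⁶ m = 8.35 μm.
Surface area A = 4πR² = 4π(5.54×10⁶ m)² = 3.85682×10¹⁴ m².
(b) P = σAT⁴ = 5.670×10⁻⁸×3.85682×10¹⁴×(347.2)⁴ = 3.18×10¹⁷ W.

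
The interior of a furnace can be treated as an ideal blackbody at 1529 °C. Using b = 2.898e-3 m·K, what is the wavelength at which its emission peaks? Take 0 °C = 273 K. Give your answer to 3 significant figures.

λ_max ≈ 1.61×10³ nm

T = 1529 °C + 273 = 1802 K.
Wien's displacement law: λ_max = b/T = (2.898×10⁻³ m·K)/(1802 K) = 1.608×10⁻⁶ m.
That is 1.61×10³ nm, in the infrared range.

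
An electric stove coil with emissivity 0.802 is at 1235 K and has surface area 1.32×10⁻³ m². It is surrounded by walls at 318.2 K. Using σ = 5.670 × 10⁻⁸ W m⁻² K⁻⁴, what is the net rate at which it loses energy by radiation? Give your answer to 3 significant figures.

Net loss ≈ 139 W

Area A = 1.32×10⁻³ m².
Net radiated power P_net = εσA(T⁴ − T₀⁴) = 0.802×5.670×10⁻⁸×1.32×10⁻³×(1235⁴ − 318.2⁴).
T⁴ − T₀⁴ = 2.32631×10¹² − 1.02518×10¹⁰ = 2.31606×10¹² K⁴, so P_net = 139 W.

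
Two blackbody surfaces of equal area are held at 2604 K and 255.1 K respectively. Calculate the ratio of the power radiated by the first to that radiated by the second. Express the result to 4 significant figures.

With equal areas, P₁/P₂ = (T₁/T₂)⁴ = (2604/255.1)⁴ = 1.086×10⁴.

P₁/P₂ ≈ 1.086×10⁴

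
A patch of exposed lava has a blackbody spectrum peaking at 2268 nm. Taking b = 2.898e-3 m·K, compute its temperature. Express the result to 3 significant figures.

Wien's law gives T = b/λ_max = (2.898×10⁻³ m·K)/(2.268×10⁻⁶ m) = 1.28×10³ K.

T ≈ 1.28×10³ K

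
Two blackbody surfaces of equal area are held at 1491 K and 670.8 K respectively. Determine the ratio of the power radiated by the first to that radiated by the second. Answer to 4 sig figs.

With equal areas, P₁/P₂ = (T₁/T₂)⁴ = (1491/670.8)⁴ = 24.41.

P₁/P₂ ≈ 24.41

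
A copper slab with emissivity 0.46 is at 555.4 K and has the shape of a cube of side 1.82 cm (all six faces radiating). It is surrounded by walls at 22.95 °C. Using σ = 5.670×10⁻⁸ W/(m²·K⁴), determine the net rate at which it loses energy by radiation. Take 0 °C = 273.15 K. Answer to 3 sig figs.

Surroundings: T = 22.95 °C + 273.15 = 296.10 K.
Area A = 6s² = 6×(0.0182 m)² = 1.98744×10⁻³ m².
Net radiated power P_net = εσA(T⁴ − T₀⁴) = 0.46×5.670×10⁻⁸×1.98744×10⁻³×(555.4⁴ − 296.10⁴).
T⁴ − T₀⁴ = 9.51532×10¹⁰ − 7.68694×10⁹ = 8.74663×10¹⁰ K⁴, so P_net = 4.53 W.

Net loss ≈ 4.53 W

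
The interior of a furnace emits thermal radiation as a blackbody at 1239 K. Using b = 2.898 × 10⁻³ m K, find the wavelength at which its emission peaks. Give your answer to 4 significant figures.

Wien's displacement law: λ_max = b/T = (2.898×10⁻³ m·K)/(1239 K) = 2.3390×10⁻⁶ m.
That is 2339 nm, in the infrared range.

λ_max ≈ 2339 nm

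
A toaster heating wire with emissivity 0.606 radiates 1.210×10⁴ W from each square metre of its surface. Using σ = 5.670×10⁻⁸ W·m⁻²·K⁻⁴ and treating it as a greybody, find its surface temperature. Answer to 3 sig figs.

I = εσT⁴, so T = (I/εσ)^(1/4) = (1.210×10⁴/(0.606×5.670×10⁻⁸))^(1/4) = 770 K.

T ≈ 770 K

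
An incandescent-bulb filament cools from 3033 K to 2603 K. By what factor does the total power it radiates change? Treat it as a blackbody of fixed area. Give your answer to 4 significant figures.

P₂/P₁ ≈ 0.5425

P ∝ T⁴, so P₂/P₁ = (T₂/T₁)⁴ = (2603/3033)⁴ = (0.858226)⁴ = 0.5425.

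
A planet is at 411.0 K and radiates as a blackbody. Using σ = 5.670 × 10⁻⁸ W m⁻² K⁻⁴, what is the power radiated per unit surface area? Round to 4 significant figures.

I ≈ 1618 W/m²

Stefan–Boltzmann: I = σT⁴ = 5.670×10⁻⁸ × (411.0)⁴ = 1618 W/m².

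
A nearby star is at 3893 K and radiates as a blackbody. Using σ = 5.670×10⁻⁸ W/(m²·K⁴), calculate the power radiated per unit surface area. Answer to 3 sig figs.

I ≈ 1.30×10⁷ W/m²

Stefan–Boltzmann: I = σT⁴ = 5.670×10⁻⁸ × (3893)⁴ = 1.30×10⁷ W/m².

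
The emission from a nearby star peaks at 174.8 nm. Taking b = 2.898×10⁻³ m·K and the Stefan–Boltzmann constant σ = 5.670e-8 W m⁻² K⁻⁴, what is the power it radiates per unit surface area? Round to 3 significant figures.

Wien's law: T = b/λ_max = 2.898×10⁻³/1.748×10⁻⁷ = 16578.9 K.
Then I = σT⁴ = 5.670×10⁻⁸×(16578.9)⁴ = 4.28×10⁹ W/m².

I ≈ 4.28×10⁹ W/m²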